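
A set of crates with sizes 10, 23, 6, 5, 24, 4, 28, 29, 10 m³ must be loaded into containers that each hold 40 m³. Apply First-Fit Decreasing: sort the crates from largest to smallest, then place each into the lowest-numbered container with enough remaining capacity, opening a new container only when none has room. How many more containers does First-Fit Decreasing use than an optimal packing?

First-Fit Decreasing: [29,10] [28,10] [24,6,5,4] [23] → 4 containers.
Total size 139 m³; any packing needs at least ⌈139/40⌉ = 4 containers.
So 4 is already optimal.

0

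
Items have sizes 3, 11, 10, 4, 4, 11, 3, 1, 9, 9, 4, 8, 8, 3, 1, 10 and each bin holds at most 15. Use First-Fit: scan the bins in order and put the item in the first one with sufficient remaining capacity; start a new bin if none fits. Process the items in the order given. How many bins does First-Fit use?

Put 3 in bin 1; 12 remain.
Put 11 in bin 1; 1 remain.
Put 10 in bin 2; 5 remain.
Put 4 in bin 2; 1 remain.
Put 4 in bin 3; 11 remain.
Put 11 in bin 3; 0 remain.
Put 3 in bin 4; 12 remain.
Put 1 in bin 1; 0 remain.
Put 9 in bin 4; 3 remain.
Put 9 in bin 5; 6 remain.
Put 4 in bin 5; 2 remain.
Put 8 in bin 6; 7 remain.
Put 8 in bin 7; 7 remain.
Put 3 in bin 4; 0 remain.
Put 1 in bin 2; 0 remain.
Put 10 in bin 8; 5 remain.
Final bins: [3,11,1] [10,4,1] [4,11] [3,9,3] [9,4] [8] [8] [10].

8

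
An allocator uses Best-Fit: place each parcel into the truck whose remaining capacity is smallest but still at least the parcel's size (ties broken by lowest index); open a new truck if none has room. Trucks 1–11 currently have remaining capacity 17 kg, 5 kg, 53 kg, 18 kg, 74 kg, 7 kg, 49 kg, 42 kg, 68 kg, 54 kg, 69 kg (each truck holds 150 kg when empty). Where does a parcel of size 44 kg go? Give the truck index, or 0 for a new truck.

7

Trucks with room: truck 3 (53 kg), truck 5 (74 kg), truck 7 (49 kg), truck 9 (68 kg), truck 10 (54 kg), truck 11 (69 kg).
Tightest fit is truck 7 with 49 kg free.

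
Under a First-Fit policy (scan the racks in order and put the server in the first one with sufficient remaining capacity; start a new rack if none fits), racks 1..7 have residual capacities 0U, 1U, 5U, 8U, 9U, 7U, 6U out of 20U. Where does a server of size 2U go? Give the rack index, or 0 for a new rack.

3

Racks with room: rack 3 (5U), rack 4 (8U), rack 5 (9U), rack 6 (7U), rack 7 (6U).
The first with room is rack 3.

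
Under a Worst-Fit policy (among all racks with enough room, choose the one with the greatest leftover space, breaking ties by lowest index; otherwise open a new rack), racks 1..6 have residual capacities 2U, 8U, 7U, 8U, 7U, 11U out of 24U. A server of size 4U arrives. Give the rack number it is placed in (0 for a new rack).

6

Racks with room: rack 2 (8U), rack 3 (7U), rack 4 (8U), rack 5 (7U), rack 6 (11U).
Most room is rack 6 with 11U free.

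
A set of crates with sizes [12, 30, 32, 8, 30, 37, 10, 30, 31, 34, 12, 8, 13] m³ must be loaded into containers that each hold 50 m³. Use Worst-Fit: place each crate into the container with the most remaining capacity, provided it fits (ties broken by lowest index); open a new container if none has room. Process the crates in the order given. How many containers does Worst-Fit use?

7

container 1: place 12 m³, 38 m³ left
container 1: place 30 m³, 8 m³ left
container 2: place 32 m³, 18 m³ left
container 2: place 8 m³, 10 m³ left
container 3: place 30 m³, 20 m³ left
container 4: place 37 m³, 13 m³ left
container 3: place 10 m³, 10 m³ left
container 5: place 30 m³, 20 m³ left
container 6: place 31 m³, 19 m³ left
container 7: place 34 m³, 16 m³ left
container 5: place 12 m³, 8 m³ left
container 6: place 8 m³, 11 m³ left
container 7: place 13 m³, 3 m³ left
Final containers: [12,30] [32,8] [30,10] [37] [30,12] [31,8] [34,13].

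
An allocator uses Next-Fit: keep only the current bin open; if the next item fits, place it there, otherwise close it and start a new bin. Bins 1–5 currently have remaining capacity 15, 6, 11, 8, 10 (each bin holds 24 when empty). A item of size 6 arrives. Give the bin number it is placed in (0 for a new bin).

Next-Fit only looks at bin 5, which has 10 free.
6 fits there.

5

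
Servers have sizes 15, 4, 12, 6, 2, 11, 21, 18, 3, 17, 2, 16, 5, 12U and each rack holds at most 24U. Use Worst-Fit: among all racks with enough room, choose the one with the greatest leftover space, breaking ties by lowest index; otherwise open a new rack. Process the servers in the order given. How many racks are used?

15U → rack 1 (remaining 9U)
4U → rack 1 (remaining 5U)
12U → rack 2 (remaining 12U)
6U → rack 2 (remaining 6U)
2U → rack 2 (remaining 4U)
11U → rack 3 (remaining 13U)
21U → rack 4 (remaining 3U)
18U → rack 5 (remaining 6U)
3U → rack 3 (remaining 10U)
17U → rack 6 (remaining 7U)
2U → rack 3 (remaining 8U)
16U → rack 7 (remaining 8U)
5U → rack 3 (remaining 3U)
12U → rack 8 (remaining 12U)

8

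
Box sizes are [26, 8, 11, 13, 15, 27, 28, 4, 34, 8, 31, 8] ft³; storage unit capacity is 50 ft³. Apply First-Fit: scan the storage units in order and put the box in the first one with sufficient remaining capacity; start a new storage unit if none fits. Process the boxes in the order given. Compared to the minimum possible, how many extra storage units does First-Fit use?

1

First-Fit: [26,8,11,4] [13,15,8,8] [27] [28] [34] [31] → 6 storage units.
Total size 213 ft³; any packing needs at least ⌈213/50⌉ = 5 storage units.
An optimal packing achieves that bound: [34,15] [31,13,4] [28,11,8] [27,8,8] [26] → 5 storage units.
Excess: 6 − 5 = 1.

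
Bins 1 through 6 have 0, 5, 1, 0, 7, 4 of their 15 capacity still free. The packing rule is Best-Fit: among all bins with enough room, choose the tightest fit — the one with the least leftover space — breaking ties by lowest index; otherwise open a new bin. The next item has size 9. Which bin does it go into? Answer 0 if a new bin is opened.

No bin has ≥ 9 free, so a new bin is opened.

0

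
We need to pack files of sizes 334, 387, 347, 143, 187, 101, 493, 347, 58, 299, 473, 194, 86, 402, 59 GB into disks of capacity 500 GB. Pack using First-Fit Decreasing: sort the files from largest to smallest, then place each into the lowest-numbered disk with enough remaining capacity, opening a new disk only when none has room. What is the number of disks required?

9

Sorted descending: 493, 473, 402, 387, 347, 347, 334, 299, 194, 187, 143, 101, 86, 59, 58.
493 GB → disk 1 (remaining 7 GB)
473 GB → disk 2 (remaining 27 GB)
402 GB → disk 3 (remaining 98 GB)
387 GB → disk 4 (remaining 113 GB)
347 GB → disk 5 (remaining 153 GB)
347 GB → disk 6 (remaining 153 GB)
334 GB → disk 7 (remaining 166 GB)
299 GB → disk 8 (remaining 201 GB)
194 GB → disk 8 (remaining 7 GB)
187 GB → disk 9 (remaining 313 GB)
143 GB → disk 5 (remaining 10 GB)
101 GB → disk 4 (remaining 12 GB)
86 GB → disk 3 (remaining 12 GB)
59 GB → disk 6 (remaining 94 GB)
58 GB → disk 6 (remaining 36 GB)
Final disks: [493] [473] [402,86] [387,101] [347,143] [347,59,58] [334] [299,194] [187].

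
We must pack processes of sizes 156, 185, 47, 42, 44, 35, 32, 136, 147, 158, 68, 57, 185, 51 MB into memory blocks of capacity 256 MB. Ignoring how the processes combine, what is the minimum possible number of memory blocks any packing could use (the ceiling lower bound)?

6 memory blocks

Total size = 156 + 185 + 47 + 42 + 44 + 35 + 32 + 136 + 147 + 158 + 68 + 57 + 185 + 51 = 1343 MB.
⌈1343 / 256⌉ = 6.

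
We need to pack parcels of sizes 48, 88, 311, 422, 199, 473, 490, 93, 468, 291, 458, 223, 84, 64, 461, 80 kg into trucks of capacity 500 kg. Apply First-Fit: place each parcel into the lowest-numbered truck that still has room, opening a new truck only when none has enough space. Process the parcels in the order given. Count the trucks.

10 trucks

truck 1: place 48 kg, 452 kg left
truck 1: place 88 kg, 364 kg left
truck 1: place 311 kg, 53 kg left
truck 2: place 422 kg, 78 kg left
truck 3: place 199 kg, 301 kg left
truck 4: place 473 kg, 27 kg left
truck 5: place 490 kg, 10 kg left
truck 3: place 93 kg, 208 kg left
truck 6: place 468 kg, 32 kg left
truck 7: place 291 kg, 209 kg left
truck 8: place 458 kg, 42 kg left
truck 9: place 223 kg, 277 kg left
truck 3: place 84 kg, 124 kg left
truck 2: place 64 kg, 14 kg left
truck 10: place 461 kg, 39 kg left
truck 3: place 80 kg, 44 kg left
Final trucks: [48,88,311] [422,64] [199,93,84,80] [473] [490] [468] [291] [458] [223] [461].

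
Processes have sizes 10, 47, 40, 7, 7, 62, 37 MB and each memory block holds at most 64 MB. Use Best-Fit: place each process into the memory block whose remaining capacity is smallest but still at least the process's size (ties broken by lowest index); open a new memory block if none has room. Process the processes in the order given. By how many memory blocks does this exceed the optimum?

Best-Fit: [10,47,7] [40,7] [62] [37] → 4 memory blocks.
Total size 210 MB; any packing needs at least ⌈210/64⌉ = 4 memory blocks.
So 4 is already optimal.

0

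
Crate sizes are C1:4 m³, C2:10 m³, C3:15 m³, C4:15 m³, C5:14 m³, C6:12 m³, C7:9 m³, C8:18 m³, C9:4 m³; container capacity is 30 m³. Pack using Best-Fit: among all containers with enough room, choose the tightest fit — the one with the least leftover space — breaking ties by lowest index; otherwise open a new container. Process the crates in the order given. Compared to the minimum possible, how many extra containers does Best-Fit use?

0

Best-Fit: [4,10,15] [15,14] [12,9,4] [18] → 4 containers.
Total size 101 m³; any packing needs at least ⌈101/30⌉ = 4 containers.
So 4 is already optimal.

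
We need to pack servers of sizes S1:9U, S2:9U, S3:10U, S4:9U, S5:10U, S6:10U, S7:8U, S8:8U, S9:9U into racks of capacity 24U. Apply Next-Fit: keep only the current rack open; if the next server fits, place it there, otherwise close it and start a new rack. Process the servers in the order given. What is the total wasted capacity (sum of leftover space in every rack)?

rack 1: place S1 (9U), 15U left
rack 1: place S2 (9U), 6U left
rack 2: place S3 (10U), 14U left
rack 2: place S4 (9U), 5U left
rack 3: place S5 (10U), 14U left
rack 3: place S6 (10U), 4U left
rack 4: place S7 (8U), 16U left
rack 4: place S8 (8U), 8U left
rack 5: place S9 (9U), 15U left
5 racks × 24U = 120U; used 82U; unused 38U.

38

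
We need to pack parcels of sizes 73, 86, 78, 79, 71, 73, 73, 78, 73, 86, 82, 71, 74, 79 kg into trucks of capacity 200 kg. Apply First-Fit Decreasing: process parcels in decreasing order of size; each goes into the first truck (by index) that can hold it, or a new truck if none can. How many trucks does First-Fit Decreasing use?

Sorted descending: 86, 86, 82, 79, 79, 78, 78, 74, 73, 73, 73, 73, 71, 71.
86 kg → truck 1 (remaining 114 kg)
86 kg → truck 1 (remaining 28 kg)
82 kg → truck 2 (remaining 118 kg)
79 kg → truck 2 (remaining 39 kg)
79 kg → truck 3 (remaining 121 kg)
78 kg → truck 3 (remaining 43 kg)
78 kg → truck 4 (remaining 122 kg)
74 kg → truck 4 (remaining 48 kg)
73 kg → truck 5 (remaining 127 kg)
73 kg → truck 5 (remaining 54 kg)
73 kg → truck 6 (remaining 127 kg)
73 kg → truck 6 (remaining 54 kg)
71 kg → truck 7 (remaining 129 kg)
71 kg → truck 7 (remaining 58 kg)

7 trucks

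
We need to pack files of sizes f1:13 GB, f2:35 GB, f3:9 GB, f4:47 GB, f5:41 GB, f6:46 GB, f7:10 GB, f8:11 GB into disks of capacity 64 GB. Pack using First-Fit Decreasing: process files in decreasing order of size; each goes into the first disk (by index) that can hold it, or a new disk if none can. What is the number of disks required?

4

Sorted descending: 47, 46, 41, 35, 13, 11, 10, 9.
Put 47 GB in disk 1; 17 GB remain.
Put 46 GB in disk 2; 18 GB remain.
Put 41 GB in disk 3; 23 GB remain.
Put 35 GB in disk 4; 29 GB remain.
Put 13 GB in disk 1; 4 GB remain.
Put 11 GB in disk 2; 7 GB remain.
Put 10 GB in disk 3; 13 GB remain.
Put 9 GB in disk 3; 4 GB remain.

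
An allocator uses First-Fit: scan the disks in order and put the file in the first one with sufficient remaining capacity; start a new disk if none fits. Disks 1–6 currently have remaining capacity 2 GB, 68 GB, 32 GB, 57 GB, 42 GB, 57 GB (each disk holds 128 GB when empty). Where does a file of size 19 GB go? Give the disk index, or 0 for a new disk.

2

Disks with room: disk 2 (68 GB), disk 3 (32 GB), disk 4 (57 GB), disk 5 (42 GB), disk 6 (57 GB).
The first with room is disk 2.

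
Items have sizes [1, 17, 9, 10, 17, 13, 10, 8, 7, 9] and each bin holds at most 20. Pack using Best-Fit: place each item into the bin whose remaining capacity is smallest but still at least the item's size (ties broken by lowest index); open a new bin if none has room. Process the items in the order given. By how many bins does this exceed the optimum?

Best-Fit: [1,17] [9,10] [17] [13,7] [10,8] [9] → 6 bins.
Total size 101; any packing needs at least ⌈101/20⌉ = 6 bins.
So 6 is already optimal.

0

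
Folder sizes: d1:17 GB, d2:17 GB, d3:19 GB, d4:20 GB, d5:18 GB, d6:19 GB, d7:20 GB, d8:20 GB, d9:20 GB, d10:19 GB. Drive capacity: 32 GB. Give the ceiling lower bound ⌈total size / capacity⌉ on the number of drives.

Total size = 17 + 17 + 19 + 20 + 18 + 19 + 20 + 20 + 20 + 19 = 189 GB.
⌈189 / 32⌉ = 6.

6 drives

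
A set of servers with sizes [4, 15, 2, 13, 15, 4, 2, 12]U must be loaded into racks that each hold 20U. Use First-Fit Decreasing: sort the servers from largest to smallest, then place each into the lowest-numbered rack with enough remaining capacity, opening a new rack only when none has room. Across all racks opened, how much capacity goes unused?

13

Sorted descending: 15, 15, 13, 12, 4, 4, 2, 2.
15U → rack 1 (remaining 5U)
15U → rack 2 (remaining 5U)
13U → rack 3 (remaining 7U)
12U → rack 4 (remaining 8U)
4U → rack 1 (remaining 1U)
4U → rack 2 (remaining 1U)
2U → rack 3 (remaining 5U)
2U → rack 3 (remaining 3U)
4 racks × 20U = 80U; used 67U; unused 13U.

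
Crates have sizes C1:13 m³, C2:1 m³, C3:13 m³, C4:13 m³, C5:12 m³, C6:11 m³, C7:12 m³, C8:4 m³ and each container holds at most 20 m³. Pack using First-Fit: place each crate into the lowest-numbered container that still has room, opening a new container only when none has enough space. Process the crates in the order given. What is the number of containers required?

container 1: place C1 (13 m³), 7 m³ left
container 1: place C2 (1 m³), 6 m³ left
container 2: place C3 (13 m³), 7 m³ left
container 3: place C4 (13 m³), 7 m³ left
container 4: place C5 (12 m³), 8 m³ left
container 5: place C6 (11 m³), 9 m³ left
container 6: place C7 (12 m³), 8 m³ left
container 1: place C8 (4 m³), 2 m³ left

6 containers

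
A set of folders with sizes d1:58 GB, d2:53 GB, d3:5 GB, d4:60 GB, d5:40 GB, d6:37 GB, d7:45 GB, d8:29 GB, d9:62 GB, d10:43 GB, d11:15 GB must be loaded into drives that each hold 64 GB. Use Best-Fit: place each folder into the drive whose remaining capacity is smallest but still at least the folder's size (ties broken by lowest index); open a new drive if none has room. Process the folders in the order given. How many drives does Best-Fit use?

drive 1: place d1 (58 GB), 6 GB left
drive 2: place d2 (53 GB), 11 GB left
drive 1: place d3 (5 GB), 1 GB left
drive 3: place d4 (60 GB), 4 GB left
drive 4: place d5 (40 GB), 24 GB left
drive 5: place d6 (37 GB), 27 GB left
drive 6: place d7 (45 GB), 19 GB left
drive 7: place d8 (29 GB), 35 GB left
drive 8: place d9 (62 GB), 2 GB left
drive 9: place d10 (43 GB), 21 GB left
drive 6: place d11 (15 GB), 4 GB left
Final drives: [58,5] [53] [60] [40] [37] [45,15] [29] [62] [43].

9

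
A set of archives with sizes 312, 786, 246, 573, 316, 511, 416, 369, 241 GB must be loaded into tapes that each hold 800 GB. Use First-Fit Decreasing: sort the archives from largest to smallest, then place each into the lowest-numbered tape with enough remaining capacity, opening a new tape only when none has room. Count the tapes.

Sorted descending: 786, 573, 511, 416, 369, 316, 312, 246, 241.
786 GB → tape 1 (remaining 14 GB)
573 GB → tape 2 (remaining 227 GB)
511 GB → tape 3 (remaining 289 GB)
416 GB → tape 4 (remaining 384 GB)
369 GB → tape 4 (remaining 15 GB)
316 GB → tape 5 (remaining 484 GB)
312 GB → tape 5 (remaining 172 GB)
246 GB → tape 3 (remaining 43 GB)
241 GB → tape 6 (remaining 559 GB)
Final tapes: [786] [573] [511,246] [416,369] [316,312] [241].

6 tapes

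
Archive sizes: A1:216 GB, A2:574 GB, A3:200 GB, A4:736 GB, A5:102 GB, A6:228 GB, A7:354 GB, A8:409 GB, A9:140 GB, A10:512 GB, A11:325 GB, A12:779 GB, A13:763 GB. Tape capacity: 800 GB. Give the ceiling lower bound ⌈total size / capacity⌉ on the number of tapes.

Total size = 216 + 574 + 200 + 736 + 102 + 228 + 354 + 409 + 140 + 512 + 325 + 779 + 763 = 5338 GB.
⌈5338 / 800⌉ = 7.

7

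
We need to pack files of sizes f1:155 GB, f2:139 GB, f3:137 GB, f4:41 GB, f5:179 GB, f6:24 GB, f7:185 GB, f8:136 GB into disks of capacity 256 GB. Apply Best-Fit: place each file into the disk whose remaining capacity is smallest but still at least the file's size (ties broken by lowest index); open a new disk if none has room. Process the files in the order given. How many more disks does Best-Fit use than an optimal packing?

Best-Fit: [155,41,24] [139] [137] [179] [185] [136] → 6 disks.
6 files exceed 128 GB (half the capacity), and no two of those can share a disk, so at least 6 disks are needed.
So 6 is already optimal.

0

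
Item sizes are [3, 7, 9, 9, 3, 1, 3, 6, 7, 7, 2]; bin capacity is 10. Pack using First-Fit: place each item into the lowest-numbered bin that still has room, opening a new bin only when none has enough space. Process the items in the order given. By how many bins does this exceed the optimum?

1

First-Fit: [3,7] [9,1] [9] [3,3,2] [6] [7] [7] → 7 bins.
Total size 57; any packing needs at least ⌈57/10⌉ = 6 bins.
An optimal packing achieves that bound: [9,1] [9] [7,3] [7,3] [7,3] [6,2] → 6 bins.
Excess: 7 − 6 = 1.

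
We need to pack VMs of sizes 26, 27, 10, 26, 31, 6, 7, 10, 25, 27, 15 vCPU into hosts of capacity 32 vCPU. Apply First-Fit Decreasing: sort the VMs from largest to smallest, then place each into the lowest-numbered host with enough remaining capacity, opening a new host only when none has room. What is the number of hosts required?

8

Sorted descending: 31, 27, 27, 26, 26, 25, 15, 10, 10, 7, 6.
host 1: place 31 vCPU, 1 vCPU left
host 2: place 27 vCPU, 5 vCPU left
host 3: place 27 vCPU, 5 vCPU left
host 4: place 26 vCPU, 6 vCPU left
host 5: place 26 vCPU, 6 vCPU left
host 6: place 25 vCPU, 7 vCPU left
host 7: place 15 vCPU, 17 vCPU left
host 7: place 10 vCPU, 7 vCPU left
host 8: place 10 vCPU, 22 vCPU left
host 6: place 7 vCPU, 0 vCPU left
host 4: place 6 vCPU, 0 vCPU left
Final hosts: [31] [27] [27] [26,6] [26] [25,7] [15,10] [10].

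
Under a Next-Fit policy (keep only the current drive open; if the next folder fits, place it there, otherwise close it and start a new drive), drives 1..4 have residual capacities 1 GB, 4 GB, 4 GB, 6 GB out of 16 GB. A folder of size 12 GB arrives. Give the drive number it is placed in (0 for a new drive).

0

Next-Fit only looks at drive 4, which has 6 GB free.
12 GB does not fit, so a new drive is opened.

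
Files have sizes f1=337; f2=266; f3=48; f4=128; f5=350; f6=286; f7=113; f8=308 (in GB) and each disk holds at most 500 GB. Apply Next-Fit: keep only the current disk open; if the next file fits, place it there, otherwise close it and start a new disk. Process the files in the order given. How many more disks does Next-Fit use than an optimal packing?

0

Next-Fit: [337] [266,48,128] [350] [286,113] [308] → 5 disks.
5 files exceed 250 GB (half the capacity), and no two of those can share a disk, so at least 5 disks are needed.
So 5 is already optimal.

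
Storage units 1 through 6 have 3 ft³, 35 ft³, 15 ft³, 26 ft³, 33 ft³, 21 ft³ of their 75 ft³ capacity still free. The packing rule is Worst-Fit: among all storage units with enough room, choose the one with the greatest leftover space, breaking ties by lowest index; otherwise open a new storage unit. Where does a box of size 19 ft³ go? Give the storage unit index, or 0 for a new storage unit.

Storage units with room: storage unit 2 (35 ft³), storage unit 4 (26 ft³), storage unit 5 (33 ft³), storage unit 6 (21 ft³).
Most room is storage unit 2 with 35 ft³ free.

2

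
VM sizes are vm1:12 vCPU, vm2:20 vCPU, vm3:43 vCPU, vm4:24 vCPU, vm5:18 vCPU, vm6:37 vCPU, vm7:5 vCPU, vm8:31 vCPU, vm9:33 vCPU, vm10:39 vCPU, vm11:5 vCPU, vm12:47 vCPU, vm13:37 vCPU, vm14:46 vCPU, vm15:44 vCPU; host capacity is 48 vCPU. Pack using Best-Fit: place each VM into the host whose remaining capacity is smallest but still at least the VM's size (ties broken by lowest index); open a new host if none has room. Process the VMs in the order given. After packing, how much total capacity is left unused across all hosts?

vm1 (12 vCPU) → host 1 (remaining 36 vCPU)
vm2 (20 vCPU) → host 1 (remaining 16 vCPU)
vm3 (43 vCPU) → host 2 (remaining 5 vCPU)
vm4 (24 vCPU) → host 3 (remaining 24 vCPU)
vm5 (18 vCPU) → host 3 (remaining 6 vCPU)
vm6 (37 vCPU) → host 4 (remaining 11 vCPU)
vm7 (5 vCPU) → host 2 (remaining 0 vCPU)
vm8 (31 vCPU) → host 5 (remaining 17 vCPU)
vm9 (33 vCPU) → host 6 (remaining 15 vCPU)
vm10 (39 vCPU) → host 7 (remaining 9 vCPU)
vm11 (5 vCPU) → host 3 (remaining 1 vCPU)
vm12 (47 vCPU) → host 8 (remaining 1 vCPU)
vm13 (37 vCPU) → host 9 (remaining 11 vCPU)
vm14 (46 vCPU) → host 10 (remaining 2 vCPU)
vm15 (44 vCPU) → host 11 (remaining 4 vCPU)
11 hosts × 48 vCPU = 528 vCPU; used 441 vCPU; unused 87 vCPU.

87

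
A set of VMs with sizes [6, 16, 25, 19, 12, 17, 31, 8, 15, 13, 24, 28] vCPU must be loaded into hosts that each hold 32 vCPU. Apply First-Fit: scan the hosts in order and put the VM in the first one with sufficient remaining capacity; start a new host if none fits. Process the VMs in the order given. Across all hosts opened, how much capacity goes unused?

42

6 vCPU → host 1 (remaining 26 vCPU)
16 vCPU → host 1 (remaining 10 vCPU)
25 vCPU → host 2 (remaining 7 vCPU)
19 vCPU → host 3 (remaining 13 vCPU)
12 vCPU → host 3 (remaining 1 vCPU)
17 vCPU → host 4 (remaining 15 vCPU)
31 vCPU → host 5 (remaining 1 vCPU)
8 vCPU → host 1 (remaining 2 vCPU)
15 vCPU → host 4 (remaining 0 vCPU)
13 vCPU → host 6 (remaining 19 vCPU)
24 vCPU → host 7 (remaining 8 vCPU)
28 vCPU → host 8 (remaining 4 vCPU)
8 hosts × 32 vCPU = 256 vCPU; used 214 vCPU; unused 42 vCPU.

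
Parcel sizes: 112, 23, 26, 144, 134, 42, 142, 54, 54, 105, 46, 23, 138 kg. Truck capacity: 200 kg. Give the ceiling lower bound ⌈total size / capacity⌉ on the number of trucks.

Total size = 112 + 23 + 26 + 144 + 134 + 42 + 142 + 54 + 54 + 105 + 46 + 23 + 138 = 1043 kg.
⌈1043 / 200⌉ = 6.

6 trucks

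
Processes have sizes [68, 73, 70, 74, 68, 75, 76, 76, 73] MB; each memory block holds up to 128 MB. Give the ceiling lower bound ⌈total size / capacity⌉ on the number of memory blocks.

Total size = 68 + 73 + 70 + 74 + 68 + 75 + 76 + 76 + 73 = 653 MB.
⌈653 / 128⌉ = 6.

6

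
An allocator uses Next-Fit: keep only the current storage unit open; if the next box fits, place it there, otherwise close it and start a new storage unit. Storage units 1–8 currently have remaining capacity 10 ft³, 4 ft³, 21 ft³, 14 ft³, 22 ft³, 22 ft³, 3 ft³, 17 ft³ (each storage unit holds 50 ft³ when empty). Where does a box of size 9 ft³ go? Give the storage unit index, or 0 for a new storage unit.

8

Next-Fit only looks at storage unit 8, which has 17 ft³ free.
9 ft³ fits there.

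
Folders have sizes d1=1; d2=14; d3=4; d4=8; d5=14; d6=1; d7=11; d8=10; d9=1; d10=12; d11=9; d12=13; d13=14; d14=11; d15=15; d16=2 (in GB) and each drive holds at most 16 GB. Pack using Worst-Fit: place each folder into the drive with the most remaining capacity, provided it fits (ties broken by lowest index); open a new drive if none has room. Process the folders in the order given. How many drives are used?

11

Put d1 (1 GB) in drive 1; 15 GB remain.
Put d2 (14 GB) in drive 1; 1 GB remain.
Put d3 (4 GB) in drive 2; 12 GB remain.
Put d4 (8 GB) in drive 2; 4 GB remain.
Put d5 (14 GB) in drive 3; 2 GB remain.
Put d6 (1 GB) in drive 2; 3 GB remain.
Put d7 (11 GB) in drive 4; 5 GB remain.
Put d8 (10 GB) in drive 5; 6 GB remain.
Put d9 (1 GB) in drive 5; 5 GB remain.
Put d10 (12 GB) in drive 6; 4 GB remain.
Put d11 (9 GB) in drive 7; 7 GB remain.
Put d12 (13 GB) in drive 8; 3 GB remain.
Put d13 (14 GB) in drive 9; 2 GB remain.
Put d14 (11 GB) in drive 10; 5 GB remain.
Put d15 (15 GB) in drive 11; 1 GB remain.
Put d16 (2 GB) in drive 7; 5 GB remain.
Final drives: [1,14] [4,8,1] [14] [11] [10,1] [12] [9,2] [13] [14] [11] [15].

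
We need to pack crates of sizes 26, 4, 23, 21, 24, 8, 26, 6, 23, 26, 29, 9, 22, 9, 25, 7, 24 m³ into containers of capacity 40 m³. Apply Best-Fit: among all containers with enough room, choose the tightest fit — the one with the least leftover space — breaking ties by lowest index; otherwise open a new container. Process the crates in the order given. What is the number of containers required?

11

container 1: place 26 m³, 14 m³ left
container 1: place 4 m³, 10 m³ left
container 2: place 23 m³, 17 m³ left
container 3: place 21 m³, 19 m³ left
container 4: place 24 m³, 16 m³ left
container 1: place 8 m³, 2 m³ left
container 5: place 26 m³, 14 m³ left
container 5: place 6 m³, 8 m³ left
container 6: place 23 m³, 17 m³ left
container 7: place 26 m³, 14 m³ left
container 8: place 29 m³, 11 m³ left
container 8: place 9 m³, 2 m³ left
container 9: place 22 m³, 18 m³ left
container 7: place 9 m³, 5 m³ left
container 10: place 25 m³, 15 m³ left
container 5: place 7 m³, 1 m³ left
container 11: place 24 m³, 16 m³ left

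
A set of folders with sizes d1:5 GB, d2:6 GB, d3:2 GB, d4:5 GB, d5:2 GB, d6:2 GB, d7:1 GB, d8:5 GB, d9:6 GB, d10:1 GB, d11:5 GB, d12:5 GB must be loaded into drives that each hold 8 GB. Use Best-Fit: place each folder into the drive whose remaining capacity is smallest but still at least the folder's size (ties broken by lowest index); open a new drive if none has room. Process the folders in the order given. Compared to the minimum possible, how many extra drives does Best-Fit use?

0

Best-Fit: [5,2,1] [6,2] [5,2,1] [5] [6] [5] [5] → 7 drives.
7 folders exceed 4 GB (half the capacity), and no two of those can share a drive, so at least 7 drives are needed.
So 7 is already optimal.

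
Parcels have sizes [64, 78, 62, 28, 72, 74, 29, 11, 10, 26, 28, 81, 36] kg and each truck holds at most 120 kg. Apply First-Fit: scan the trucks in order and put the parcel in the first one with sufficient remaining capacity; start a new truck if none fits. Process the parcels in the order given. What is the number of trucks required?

6 trucks

truck 1: place 64 kg, 56 kg left
truck 2: place 78 kg, 42 kg left
truck 3: place 62 kg, 58 kg left
truck 1: place 28 kg, 28 kg left
truck 4: place 72 kg, 48 kg left
truck 5: place 74 kg, 46 kg left
truck 2: place 29 kg, 13 kg left
truck 1: place 11 kg, 17 kg left
truck 1: place 10 kg, 7 kg left
truck 3: place 26 kg, 32 kg left
truck 3: place 28 kg, 4 kg left
truck 6: place 81 kg, 39 kg left
truck 4: place 36 kg, 12 kg left
Final trucks: [64,28,11,10] [78,29] [62,26,28] [72,36] [74] [81].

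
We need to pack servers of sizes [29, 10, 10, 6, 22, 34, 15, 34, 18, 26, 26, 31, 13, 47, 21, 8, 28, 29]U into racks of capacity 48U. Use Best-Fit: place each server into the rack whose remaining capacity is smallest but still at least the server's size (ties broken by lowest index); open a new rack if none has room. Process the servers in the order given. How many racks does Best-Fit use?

Put 29U in rack 1; 19U remain.
Put 10U in rack 1; 9U remain.
Put 10U in rack 2; 38U remain.
Put 6U in rack 1; 3U remain.
Put 22U in rack 2; 16U remain.
Put 34U in rack 3; 14U remain.
Put 15U in rack 2; 1U remain.
Put 34U in rack 4; 14U remain.
Put 18U in rack 5; 30U remain.
Put 26U in rack 5; 4U remain.
Put 26U in rack 6; 22U remain.
Put 31U in rack 7; 17U remain.
Put 13U in rack 3; 1U remain.
Put 47U in rack 8; 1U remain.
Put 21U in rack 6; 1U remain.
Put 8U in rack 4; 6U remain.
Put 28U in rack 9; 20U remain.
Put 29U in rack 10; 19U remain.
Final racks: [29,10,6] [10,22,15] [34,13] [34,8] [18,26] [26,21] [31] [47] [28] [29].

10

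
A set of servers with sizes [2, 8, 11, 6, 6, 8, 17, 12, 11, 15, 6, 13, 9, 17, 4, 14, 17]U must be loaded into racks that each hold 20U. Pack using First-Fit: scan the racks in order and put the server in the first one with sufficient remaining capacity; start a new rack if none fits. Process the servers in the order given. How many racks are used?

2U → rack 1 (remaining 18U)
8U → rack 1 (remaining 10U)
11U → rack 2 (remaining 9U)
6U → rack 1 (remaining 4U)
6U → rack 2 (remaining 3U)
8U → rack 3 (remaining 12U)
17U → rack 4 (remaining 3U)
12U → rack 3 (remaining 0U)
11U → rack 5 (remaining 9U)
15U → rack 6 (remaining 5U)
6U → rack 5 (remaining 3U)
13U → rack 7 (remaining 7U)
9U → rack 8 (remaining 11U)
17U → rack 9 (remaining 3U)
4U → rack 1 (remaining 0U)
14U → rack 10 (remaining 6U)
17U → rack 11 (remaining 3U)
Final racks: [2,8,6,4] [11,6] [8,12] [17] [11,6] [15] [13] [9] [17] [14] [17].

11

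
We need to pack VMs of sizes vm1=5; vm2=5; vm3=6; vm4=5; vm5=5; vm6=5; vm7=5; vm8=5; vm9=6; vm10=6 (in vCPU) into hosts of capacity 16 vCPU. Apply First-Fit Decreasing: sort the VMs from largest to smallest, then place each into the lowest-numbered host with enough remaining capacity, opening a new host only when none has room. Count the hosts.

4

Sorted descending: 6, 6, 6, 5, 5, 5, 5, 5, 5, 5.
host 1: place 6 vCPU, 10 vCPU left
host 1: place 6 vCPU, 4 vCPU left
host 2: place 6 vCPU, 10 vCPU left
host 2: place 5 vCPU, 5 vCPU left
host 2: place 5 vCPU, 0 vCPU left
host 3: place 5 vCPU, 11 vCPU left
host 3: place 5 vCPU, 6 vCPU left
host 3: place 5 vCPU, 1 vCPU left
host 4: place 5 vCPU, 11 vCPU left
host 4: place 5 vCPU, 6 vCPU left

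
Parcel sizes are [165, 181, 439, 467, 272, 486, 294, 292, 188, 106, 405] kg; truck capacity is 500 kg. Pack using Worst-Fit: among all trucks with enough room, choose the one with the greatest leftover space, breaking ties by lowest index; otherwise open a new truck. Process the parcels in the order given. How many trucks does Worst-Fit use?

8

165 kg → truck 1 (remaining 335 kg)
181 kg → truck 1 (remaining 154 kg)
439 kg → truck 2 (remaining 61 kg)
467 kg → truck 3 (remaining 33 kg)
272 kg → truck 4 (remaining 228 kg)
486 kg → truck 5 (remaining 14 kg)
294 kg → truck 6 (remaining 206 kg)
292 kg → truck 7 (remaining 208 kg)
188 kg → truck 4 (remaining 40 kg)
106 kg → truck 7 (remaining 102 kg)
405 kg → truck 8 (remaining 95 kg)
Final trucks: [165,181] [439] [467] [272,188] [486] [294] [292,106] [405].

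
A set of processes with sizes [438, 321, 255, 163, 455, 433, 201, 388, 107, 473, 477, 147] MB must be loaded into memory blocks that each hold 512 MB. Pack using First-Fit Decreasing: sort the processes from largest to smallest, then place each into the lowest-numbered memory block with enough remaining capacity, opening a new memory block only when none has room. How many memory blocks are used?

Sorted descending: 477, 473, 455, 438, 433, 388, 321, 255, 201, 163, 147, 107.
Put 477 MB in memory block 1; 35 MB remain.
Put 473 MB in memory block 2; 39 MB remain.
Put 455 MB in memory block 3; 57 MB remain.
Put 438 MB in memory block 4; 74 MB remain.
Put 433 MB in memory block 5; 79 MB remain.
Put 388 MB in memory block 6; 124 MB remain.
Put 321 MB in memory block 7; 191 MB remain.
Put 255 MB in memory block 8; 257 MB remain.
Put 201 MB in memory block 8; 56 MB remain.
Put 163 MB in memory block 7; 28 MB remain.
Put 147 MB in memory block 9; 365 MB remain.
Put 107 MB in memory block 6; 17 MB remain.

9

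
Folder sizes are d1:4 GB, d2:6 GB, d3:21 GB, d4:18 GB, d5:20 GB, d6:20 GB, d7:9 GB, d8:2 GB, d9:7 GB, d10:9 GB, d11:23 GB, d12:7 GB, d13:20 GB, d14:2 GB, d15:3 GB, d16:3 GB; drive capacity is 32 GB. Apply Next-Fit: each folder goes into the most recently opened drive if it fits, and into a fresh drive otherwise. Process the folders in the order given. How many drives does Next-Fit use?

drive 1: place d1 (4 GB), 28 GB left
drive 1: place d2 (6 GB), 22 GB left
drive 1: place d3 (21 GB), 1 GB left
drive 2: place d4 (18 GB), 14 GB left
drive 3: place d5 (20 GB), 12 GB left
drive 4: place d6 (20 GB), 12 GB left
drive 4: place d7 (9 GB), 3 GB left
drive 4: place d8 (2 GB), 1 GB left
drive 5: place d9 (7 GB), 25 GB left
drive 5: place d10 (9 GB), 16 GB left
drive 6: place d11 (23 GB), 9 GB left
drive 6: place d12 (7 GB), 2 GB left
drive 7: place d13 (20 GB), 12 GB left
drive 7: place d14 (2 GB), 10 GB left
drive 7: place d15 (3 GB), 7 GB left
drive 7: place d16 (3 GB), 4 GB left
Final drives: [4,6,21] [18] [20] [20,9,2] [7,9] [23,7] [20,2,3,3].

7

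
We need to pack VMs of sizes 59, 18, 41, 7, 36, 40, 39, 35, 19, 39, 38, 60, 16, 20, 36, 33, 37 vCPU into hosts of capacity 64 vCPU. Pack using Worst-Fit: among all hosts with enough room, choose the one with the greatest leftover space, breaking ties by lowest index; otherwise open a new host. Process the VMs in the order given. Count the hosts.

59 vCPU → host 1 (remaining 5 vCPU)
18 vCPU → host 2 (remaining 46 vCPU)
41 vCPU → host 2 (remaining 5 vCPU)
7 vCPU → host 3 (remaining 57 vCPU)
36 vCPU → host 3 (remaining 21 vCPU)
40 vCPU → host 4 (remaining 24 vCPU)
39 vCPU → host 5 (remaining 25 vCPU)
35 vCPU → host 6 (remaining 29 vCPU)
19 vCPU → host 6 (remaining 10 vCPU)
39 vCPU → host 7 (remaining 25 vCPU)
38 vCPU → host 8 (remaining 26 vCPU)
60 vCPU → host 9 (remaining 4 vCPU)
16 vCPU → host 8 (remaining 10 vCPU)
20 vCPU → host 5 (remaining 5 vCPU)
36 vCPU → host 10 (remaining 28 vCPU)
33 vCPU → host 11 (remaining 31 vCPU)
37 vCPU → host 12 (remaining 27 vCPU)
Final hosts: [59] [18,41] [7,36] [40] [39,20] [35,19] [39] [38,16] [60] [36] [33] [37].

12 hosts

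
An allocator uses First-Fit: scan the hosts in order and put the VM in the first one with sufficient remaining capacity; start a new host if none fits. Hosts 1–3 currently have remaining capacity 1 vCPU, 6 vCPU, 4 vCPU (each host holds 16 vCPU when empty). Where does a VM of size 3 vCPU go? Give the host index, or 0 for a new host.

Hosts with room: host 2 (6 vCPU), host 3 (4 vCPU).
The first with room is host 2.

2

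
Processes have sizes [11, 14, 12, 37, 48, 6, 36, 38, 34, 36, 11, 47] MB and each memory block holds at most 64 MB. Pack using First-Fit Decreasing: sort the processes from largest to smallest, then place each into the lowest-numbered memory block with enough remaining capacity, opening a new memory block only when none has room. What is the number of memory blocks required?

7 memory blocks

Sorted descending: 48, 47, 38, 37, 36, 36, 34, 14, 12, 11, 11, 6.
48 MB → memory block 1 (remaining 16 MB)
47 MB → memory block 2 (remaining 17 MB)
38 MB → memory block 3 (remaining 26 MB)
37 MB → memory block 4 (remaining 27 MB)
36 MB → memory block 5 (remaining 28 MB)
36 MB → memory block 6 (remaining 28 MB)
34 MB → memory block 7 (remaining 30 MB)
14 MB → memory block 1 (remaining 2 MB)
12 MB → memory block 2 (remaining 5 MB)
11 MB → memory block 3 (remaining 15 MB)
11 MB → memory block 3 (remaining 4 MB)
6 MB → memory block 4 (remaining 21 MB)
Final memory blocks: [48,14] [47,12] [38,11,11] [37,6] [36] [36] [34].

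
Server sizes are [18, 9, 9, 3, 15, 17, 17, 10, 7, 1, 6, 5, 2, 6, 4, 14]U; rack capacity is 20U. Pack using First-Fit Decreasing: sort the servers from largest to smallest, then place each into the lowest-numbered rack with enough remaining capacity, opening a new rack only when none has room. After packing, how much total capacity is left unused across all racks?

Sorted descending: 18, 17, 17, 15, 14, 10, 9, 9, 7, 6, 6, 5, 4, 3, 2, 1.
18U → rack 1 (remaining 2U)
17U → rack 2 (remaining 3U)
17U → rack 3 (remaining 3U)
15U → rack 4 (remaining 5U)
14U → rack 5 (remaining 6U)
10U → rack 6 (remaining 10U)
9U → rack 6 (remaining 1U)
9U → rack 7 (remaining 11U)
7U → rack 7 (remaining 4U)
6U → rack 5 (remaining 0U)
6U → rack 8 (remaining 14U)
5U → rack 4 (remaining 0U)
4U → rack 7 (remaining 0U)
3U → rack 2 (remaining 0U)
2U → rack 1 (remaining 0U)
1U → rack 3 (remaining 2U)
8 racks × 20U = 160U; used 143U; unused 17U.

17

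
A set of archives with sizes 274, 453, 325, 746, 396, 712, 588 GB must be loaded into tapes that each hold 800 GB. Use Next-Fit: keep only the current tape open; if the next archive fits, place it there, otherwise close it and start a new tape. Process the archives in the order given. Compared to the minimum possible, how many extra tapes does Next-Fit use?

Next-Fit: [274,453] [325] [746] [396] [712] [588] → 6 tapes.
Total size 3494 GB; any packing needs at least ⌈3494/800⌉ = 5 tapes.
An optimal packing achieves that bound: [746] [712] [588] [453,325] [396,274] → 5 tapes.
Excess: 6 − 5 = 1.

1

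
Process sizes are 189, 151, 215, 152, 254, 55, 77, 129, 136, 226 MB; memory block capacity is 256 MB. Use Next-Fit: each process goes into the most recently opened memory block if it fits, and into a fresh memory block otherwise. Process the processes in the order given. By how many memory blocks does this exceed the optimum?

Next-Fit: [189] [151] [215] [152] [254] [55,77] [129] [136] [226] → 9 memory blocks.
8 processes exceed 128 MB (half the capacity), and no two of those can share a memory block, so at least 8 memory blocks are needed.
An optimal packing achieves that bound: [254] [226] [215] [189,55] [152,77] [151] [136] [129] → 8 memory blocks.
Excess: 9 − 8 = 1.

1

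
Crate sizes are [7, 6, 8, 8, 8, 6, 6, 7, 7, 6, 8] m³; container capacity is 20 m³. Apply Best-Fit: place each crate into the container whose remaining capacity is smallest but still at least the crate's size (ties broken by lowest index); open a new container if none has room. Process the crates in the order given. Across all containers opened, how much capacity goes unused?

7 m³ → container 1 (remaining 13 m³)
6 m³ → container 1 (remaining 7 m³)
8 m³ → container 2 (remaining 12 m³)
8 m³ → container 2 (remaining 4 m³)
8 m³ → container 3 (remaining 12 m³)
6 m³ → container 1 (remaining 1 m³)
6 m³ → container 3 (remaining 6 m³)
7 m³ → container 4 (remaining 13 m³)
7 m³ → container 4 (remaining 6 m³)
6 m³ → container 3 (remaining 0 m³)
8 m³ → container 5 (remaining 12 m³)
5 containers × 20 m³ = 100 m³; used 77 m³; unused 23 m³.

23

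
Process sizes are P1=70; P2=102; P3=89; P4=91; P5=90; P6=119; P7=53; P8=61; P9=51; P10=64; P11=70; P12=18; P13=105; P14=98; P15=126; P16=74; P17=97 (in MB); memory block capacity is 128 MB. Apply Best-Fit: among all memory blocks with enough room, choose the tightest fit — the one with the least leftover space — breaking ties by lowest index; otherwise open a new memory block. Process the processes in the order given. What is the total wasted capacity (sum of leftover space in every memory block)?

memory block 1: place P1 (70 MB), 58 MB left
memory block 2: place P2 (102 MB), 26 MB left
memory block 3: place P3 (89 MB), 39 MB left
memory block 4: place P4 (91 MB), 37 MB left
memory block 5: place P5 (90 MB), 38 MB left
memory block 6: place P6 (119 MB), 9 MB left
memory block 1: place P7 (53 MB), 5 MB left
memory block 7: place P8 (61 MB), 67 MB left
memory block 7: place P9 (51 MB), 16 MB left
memory block 8: place P10 (64 MB), 64 MB left
memory block 9: place P11 (70 MB), 58 MB left
memory block 2: place P12 (18 MB), 8 MB left
memory block 10: place P13 (105 MB), 23 MB left
memory block 11: place P14 (98 MB), 30 MB left
memory block 12: place P15 (126 MB), 2 MB left
memory block 13: place P16 (74 MB), 54 MB left
memory block 14: place P17 (97 MB), 31 MB left
14 memory blocks × 128 MB = 1792 MB; used 1378 MB; unused 414 MB.

414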